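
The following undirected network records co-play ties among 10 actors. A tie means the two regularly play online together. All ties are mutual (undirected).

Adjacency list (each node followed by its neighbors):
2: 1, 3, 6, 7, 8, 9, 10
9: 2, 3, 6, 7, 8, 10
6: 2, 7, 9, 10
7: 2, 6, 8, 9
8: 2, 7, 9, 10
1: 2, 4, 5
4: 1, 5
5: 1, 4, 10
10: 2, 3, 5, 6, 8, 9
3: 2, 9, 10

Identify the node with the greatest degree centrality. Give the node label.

2

Degrees — 1:3, 2:7, 3:3, 4:2, 5:3, 6:4, 7:4, 8:4, 9:6, 10:6.
The maximum is 7, attained only by 2.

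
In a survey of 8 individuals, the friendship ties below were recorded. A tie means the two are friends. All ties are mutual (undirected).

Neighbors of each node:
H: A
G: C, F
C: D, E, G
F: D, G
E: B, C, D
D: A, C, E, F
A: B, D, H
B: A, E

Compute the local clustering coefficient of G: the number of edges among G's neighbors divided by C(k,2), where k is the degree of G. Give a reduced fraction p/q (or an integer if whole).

0

G's neighbors: C and F (k = 2).
Possible neighbor pairs: C(2,2) = 1. Edges among them: none → e = 0.
Clustering(G) = 0/1.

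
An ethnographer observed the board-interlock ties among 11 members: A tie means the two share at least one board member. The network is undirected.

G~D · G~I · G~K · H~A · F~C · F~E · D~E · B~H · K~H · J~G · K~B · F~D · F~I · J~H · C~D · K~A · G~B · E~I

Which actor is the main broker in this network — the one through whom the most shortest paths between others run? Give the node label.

G

Unnormalized betweenness of each node: A:0, B:2, C:0, D:25/2, E:1/3, F:11/6, G:79/3, H:5/2, I:6, J:2, K:17/2.
G has the largest value, 79/3, making it the main broker — the node through which the most shortest paths run.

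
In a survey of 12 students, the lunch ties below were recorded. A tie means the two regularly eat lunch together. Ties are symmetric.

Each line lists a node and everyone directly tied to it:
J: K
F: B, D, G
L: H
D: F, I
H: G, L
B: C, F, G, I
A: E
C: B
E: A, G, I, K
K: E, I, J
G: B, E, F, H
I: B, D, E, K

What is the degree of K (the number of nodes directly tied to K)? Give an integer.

K is directly tied to E, I, and J. That is 3 neighbors, so the degree of K is 3.

3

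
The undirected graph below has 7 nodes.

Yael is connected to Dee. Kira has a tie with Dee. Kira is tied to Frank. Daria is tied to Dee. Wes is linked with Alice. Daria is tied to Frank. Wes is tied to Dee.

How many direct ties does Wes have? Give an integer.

Wes is directly tied to Alice and Dee. That is 2 neighbors, so the degree of Wes is 2.

2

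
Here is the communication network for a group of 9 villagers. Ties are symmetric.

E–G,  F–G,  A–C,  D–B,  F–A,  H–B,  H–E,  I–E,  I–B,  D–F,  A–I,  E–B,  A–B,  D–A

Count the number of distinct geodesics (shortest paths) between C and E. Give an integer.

The shortest distance is 3. The length-3 paths are: C–A–B–E; C–A–I–E.
That gives 2 distinct shortest paths.

2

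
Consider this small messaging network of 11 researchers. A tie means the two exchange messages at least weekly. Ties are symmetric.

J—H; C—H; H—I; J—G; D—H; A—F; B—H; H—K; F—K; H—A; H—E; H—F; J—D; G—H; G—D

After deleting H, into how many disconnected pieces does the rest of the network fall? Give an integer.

Without H, the remaining ties split the others into: {D, G, J}; {C}; {E}; {A, F, K}; {I}; {B}.
That's 6 separate components.

6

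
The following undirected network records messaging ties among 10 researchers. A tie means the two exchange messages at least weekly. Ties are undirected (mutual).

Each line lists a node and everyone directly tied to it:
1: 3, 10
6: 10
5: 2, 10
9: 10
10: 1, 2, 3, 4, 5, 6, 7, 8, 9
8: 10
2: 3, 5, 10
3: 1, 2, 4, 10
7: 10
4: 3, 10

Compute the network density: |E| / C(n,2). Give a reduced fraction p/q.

13/45

There are 13 edges and 10 nodes, so the maximum possible is C(10,2) = 45.
Density = 13/45.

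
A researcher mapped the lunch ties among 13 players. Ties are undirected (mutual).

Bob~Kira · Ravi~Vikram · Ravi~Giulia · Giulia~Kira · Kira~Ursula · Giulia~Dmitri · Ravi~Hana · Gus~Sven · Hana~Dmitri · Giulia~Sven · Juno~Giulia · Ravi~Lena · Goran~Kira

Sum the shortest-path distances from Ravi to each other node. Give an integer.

Distances from Ravi: Bob:3, Dmitri:2, Giulia:1, Goran:3, Gus:3, Hana:1, Juno:2, Kira:2, Lena:1, Sven:2, Ursula:3, Vikram:1.
Sum = 3 + 2 + 1 + 3 + 3 + 1 + 2 + 2 + 1 + 2 + 3 + 1 = 24.

24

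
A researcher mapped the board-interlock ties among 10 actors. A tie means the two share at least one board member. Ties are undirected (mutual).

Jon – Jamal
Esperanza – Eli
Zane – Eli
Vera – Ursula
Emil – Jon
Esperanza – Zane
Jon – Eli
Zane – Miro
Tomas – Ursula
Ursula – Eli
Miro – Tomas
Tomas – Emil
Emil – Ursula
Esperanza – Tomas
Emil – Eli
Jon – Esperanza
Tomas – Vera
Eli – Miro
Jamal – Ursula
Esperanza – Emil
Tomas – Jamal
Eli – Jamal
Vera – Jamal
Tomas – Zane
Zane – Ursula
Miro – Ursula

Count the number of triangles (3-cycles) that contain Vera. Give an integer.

3

Vera's neighbors: Jamal, Tomas, and Ursula.
Neighbor pairs that are themselves tied: Vera–Jamal–Tomas; Vera–Jamal–Ursula; Vera–Tomas–Ursula. Each forms one triangle with Vera, for 3 in total.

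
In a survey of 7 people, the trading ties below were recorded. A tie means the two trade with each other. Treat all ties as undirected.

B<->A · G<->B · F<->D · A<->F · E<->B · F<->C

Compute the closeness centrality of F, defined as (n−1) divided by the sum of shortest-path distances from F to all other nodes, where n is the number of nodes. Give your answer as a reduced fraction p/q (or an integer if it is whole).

6/11

Distances from F: A:1, B:2, C:1, D:1, E:3, G:3. Sum = 11.
n = 7, so closeness = 6/11.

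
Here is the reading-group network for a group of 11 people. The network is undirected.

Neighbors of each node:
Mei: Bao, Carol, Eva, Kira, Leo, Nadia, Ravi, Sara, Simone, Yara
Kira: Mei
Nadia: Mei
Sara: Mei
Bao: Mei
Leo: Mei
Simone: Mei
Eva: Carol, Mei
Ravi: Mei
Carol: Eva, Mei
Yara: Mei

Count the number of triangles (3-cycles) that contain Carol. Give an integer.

1

Carol's neighbors: Eva and Mei.
Neighbor pairs that are themselves tied: Carol–Eva–Mei. Each forms one triangle with Carol, for 1 in total.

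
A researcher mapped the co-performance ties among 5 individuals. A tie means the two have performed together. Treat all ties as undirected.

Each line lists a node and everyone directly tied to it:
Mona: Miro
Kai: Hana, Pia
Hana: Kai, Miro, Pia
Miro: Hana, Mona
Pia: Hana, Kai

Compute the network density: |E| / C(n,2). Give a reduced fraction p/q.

There are 5 edges and 5 nodes, so the maximum possible is C(5,2) = 10.
Density = 5/10 = 1/2.

1/2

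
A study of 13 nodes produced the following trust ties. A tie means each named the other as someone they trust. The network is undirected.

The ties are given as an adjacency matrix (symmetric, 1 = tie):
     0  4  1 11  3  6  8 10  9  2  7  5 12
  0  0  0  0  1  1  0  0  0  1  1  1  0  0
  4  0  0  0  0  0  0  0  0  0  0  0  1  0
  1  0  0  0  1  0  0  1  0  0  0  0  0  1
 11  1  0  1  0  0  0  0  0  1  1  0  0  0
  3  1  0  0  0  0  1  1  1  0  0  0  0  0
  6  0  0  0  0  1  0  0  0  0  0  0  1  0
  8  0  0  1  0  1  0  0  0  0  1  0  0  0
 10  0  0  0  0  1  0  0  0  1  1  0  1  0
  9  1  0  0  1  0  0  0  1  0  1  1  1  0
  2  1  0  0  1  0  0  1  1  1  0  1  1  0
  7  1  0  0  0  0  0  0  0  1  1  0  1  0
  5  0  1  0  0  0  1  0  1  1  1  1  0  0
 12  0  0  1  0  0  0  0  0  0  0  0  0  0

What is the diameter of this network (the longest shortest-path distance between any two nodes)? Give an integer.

5

Eccentricity of each node (its greatest distance to any other): 0:3, 1:4, 2:3, 3:3, 4:5, 5:4, 6:4, 7:4, 8:3, 9:3, 10:4, 11:3, 12:5.
The maximum eccentricity is 5, realized for instance by the pair 4–12 via 4 – 5 – 9 – 11 – 1 – 12. So the diameter is 5.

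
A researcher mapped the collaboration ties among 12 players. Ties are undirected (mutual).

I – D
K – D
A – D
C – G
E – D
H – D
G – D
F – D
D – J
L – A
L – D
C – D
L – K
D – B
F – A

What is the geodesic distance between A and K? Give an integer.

2

One shortest route is A – D – K, which uses 2 edges, and A and K are not directly tied, so nothing shorter exists. So d(A,K) = 2.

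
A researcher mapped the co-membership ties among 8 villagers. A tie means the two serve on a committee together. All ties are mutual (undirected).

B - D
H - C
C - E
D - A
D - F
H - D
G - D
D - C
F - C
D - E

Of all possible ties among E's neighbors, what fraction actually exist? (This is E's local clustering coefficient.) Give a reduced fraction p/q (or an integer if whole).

E's neighbors: C and D (k = 2).
Possible neighbor pairs: C(2,2) = 1. Edges among them: C–D → e = 1.
Clustering(E) = 1/1.

1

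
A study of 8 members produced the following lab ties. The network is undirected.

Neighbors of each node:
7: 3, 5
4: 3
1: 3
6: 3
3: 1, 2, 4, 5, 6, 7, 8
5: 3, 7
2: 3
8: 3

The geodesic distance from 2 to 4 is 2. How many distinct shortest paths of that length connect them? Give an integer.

1

The shortest distance is 2, and the only length-2 path is 2–3–4. So there is exactly 1 shortest path.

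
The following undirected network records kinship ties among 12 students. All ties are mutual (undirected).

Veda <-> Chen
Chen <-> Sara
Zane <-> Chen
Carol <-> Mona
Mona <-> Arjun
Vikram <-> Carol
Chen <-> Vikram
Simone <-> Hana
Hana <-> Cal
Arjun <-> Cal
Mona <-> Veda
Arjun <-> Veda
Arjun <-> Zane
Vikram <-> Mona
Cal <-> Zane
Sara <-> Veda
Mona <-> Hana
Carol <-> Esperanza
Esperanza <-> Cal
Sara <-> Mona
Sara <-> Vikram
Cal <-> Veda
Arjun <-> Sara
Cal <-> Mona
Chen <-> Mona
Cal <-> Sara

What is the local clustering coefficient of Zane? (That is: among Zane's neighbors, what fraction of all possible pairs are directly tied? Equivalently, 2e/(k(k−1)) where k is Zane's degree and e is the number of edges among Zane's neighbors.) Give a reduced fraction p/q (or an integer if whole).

Zane's neighbors: Arjun, Cal, and Chen (k = 3).
Possible neighbor pairs: C(3,2) = 3. Edges among them: Arjun–Cal → e = 1.
Clustering(Zane) = 1/3.

1/3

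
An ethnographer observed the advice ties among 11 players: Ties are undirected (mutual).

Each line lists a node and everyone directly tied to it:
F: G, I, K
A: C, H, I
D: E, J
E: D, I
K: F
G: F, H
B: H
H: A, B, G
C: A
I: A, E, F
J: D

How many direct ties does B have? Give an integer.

B is directly tied to H. That is 1 neighbor, so the degree of B is 1.

1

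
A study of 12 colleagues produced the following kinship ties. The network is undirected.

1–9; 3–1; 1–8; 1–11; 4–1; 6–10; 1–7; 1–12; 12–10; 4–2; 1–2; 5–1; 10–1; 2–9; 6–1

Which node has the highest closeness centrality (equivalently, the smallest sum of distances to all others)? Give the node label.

Farness (sum of distances to all others) for each node — 1:11, 2:19, 3:21, 4:20, 5:21, 6:20, 7:21, 8:21, 9:20, 10:19, 11:21, 12:20.
The smallest farness is 11, for 1, so 1 has the highest closeness.

1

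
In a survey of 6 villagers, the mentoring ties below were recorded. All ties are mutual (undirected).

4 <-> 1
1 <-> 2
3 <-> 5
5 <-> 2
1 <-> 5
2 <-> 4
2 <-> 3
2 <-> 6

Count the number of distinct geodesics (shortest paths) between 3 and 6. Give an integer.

The shortest distance is 2, and the only length-2 path is 3–2–6. So there is exactly 1 shortest path.

1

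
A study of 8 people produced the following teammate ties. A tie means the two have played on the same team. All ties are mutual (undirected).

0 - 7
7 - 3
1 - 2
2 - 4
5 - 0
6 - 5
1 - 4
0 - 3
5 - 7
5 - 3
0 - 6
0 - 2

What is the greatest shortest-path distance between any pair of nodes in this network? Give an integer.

Eccentricity of each node (its greatest distance to any other): 0:2, 1:3, 2:2, 3:3, 4:3, 5:3, 6:3, 7:3.
The maximum eccentricity is 3, realized for instance by the pair 1–3 via 1 – 2 – 0 – 3. So the diameter is 3.

3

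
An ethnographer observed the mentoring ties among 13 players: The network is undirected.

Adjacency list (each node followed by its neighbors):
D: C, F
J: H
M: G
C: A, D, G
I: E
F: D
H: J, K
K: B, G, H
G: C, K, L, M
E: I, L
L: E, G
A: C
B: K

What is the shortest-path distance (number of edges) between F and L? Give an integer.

4

One shortest route is F – D – C – G – L, which uses 4 edges, and at distance 3 from F we only reach {A, G}, which does not include L. So d(F,L) = 4.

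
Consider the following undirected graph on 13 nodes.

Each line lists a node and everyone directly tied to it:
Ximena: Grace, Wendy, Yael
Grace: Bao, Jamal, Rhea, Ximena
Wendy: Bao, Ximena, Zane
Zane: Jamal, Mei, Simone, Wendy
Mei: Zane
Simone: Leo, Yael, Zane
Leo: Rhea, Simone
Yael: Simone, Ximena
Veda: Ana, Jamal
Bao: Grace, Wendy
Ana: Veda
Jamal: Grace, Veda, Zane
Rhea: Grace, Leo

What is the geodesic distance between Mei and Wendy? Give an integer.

2

One shortest route is Mei – Zane – Wendy, which uses 2 edges, and Mei and Wendy are not directly tied, so nothing shorter exists. So d(Mei,Wendy) = 2.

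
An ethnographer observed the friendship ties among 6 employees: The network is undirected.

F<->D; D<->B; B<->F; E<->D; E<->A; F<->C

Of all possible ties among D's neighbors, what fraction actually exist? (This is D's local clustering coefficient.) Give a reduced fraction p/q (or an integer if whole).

D's neighbors: B, E, and F (k = 3).
Possible neighbor pairs: C(3,2) = 3. Edges among them: B–F → e = 1.
Clustering(D) = 1/3.

1/3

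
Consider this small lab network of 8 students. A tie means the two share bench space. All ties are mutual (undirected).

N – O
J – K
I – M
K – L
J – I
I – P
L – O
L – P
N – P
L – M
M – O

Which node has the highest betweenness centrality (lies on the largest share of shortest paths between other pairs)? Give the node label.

L

Unnormalized betweenness of each node: I:4, J:1, K:3/2, L:11/2, M:2, N:1/2, O:2, P:7/2.
L has the largest value, 11/2, making it the main broker — the node through which the most shortest paths run.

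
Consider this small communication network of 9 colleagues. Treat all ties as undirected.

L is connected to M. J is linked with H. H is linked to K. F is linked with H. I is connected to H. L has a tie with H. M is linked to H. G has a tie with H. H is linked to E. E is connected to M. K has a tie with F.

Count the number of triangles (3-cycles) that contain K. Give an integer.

K's neighbors: F and H.
Neighbor pairs that are themselves tied: K–F–H. Each forms one triangle with K, for 1 in total.

1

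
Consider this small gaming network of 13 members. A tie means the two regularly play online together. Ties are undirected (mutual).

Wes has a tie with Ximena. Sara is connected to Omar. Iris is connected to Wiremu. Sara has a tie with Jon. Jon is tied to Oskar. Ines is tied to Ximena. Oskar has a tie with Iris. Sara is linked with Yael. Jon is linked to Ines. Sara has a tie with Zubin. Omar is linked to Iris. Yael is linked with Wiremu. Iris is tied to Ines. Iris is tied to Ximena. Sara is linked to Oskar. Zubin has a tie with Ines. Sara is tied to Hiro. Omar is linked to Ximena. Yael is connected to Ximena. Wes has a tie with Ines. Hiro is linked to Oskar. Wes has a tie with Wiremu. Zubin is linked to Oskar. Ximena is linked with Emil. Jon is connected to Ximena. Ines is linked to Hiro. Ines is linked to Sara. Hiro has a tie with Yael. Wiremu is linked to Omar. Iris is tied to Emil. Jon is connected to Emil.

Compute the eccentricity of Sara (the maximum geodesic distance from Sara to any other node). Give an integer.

2

Distances from Sara: Emil:2, Hiro:1, Ines:1, Iris:2, Jon:1, Omar:1, Oskar:1, Wes:2, Wiremu:2, Ximena:2, Yael:1, Zubin:1.
The largest is 2 (to Ximena, Wiremu, Emil, Iris, and Wes), so the eccentricity of Sara is 2.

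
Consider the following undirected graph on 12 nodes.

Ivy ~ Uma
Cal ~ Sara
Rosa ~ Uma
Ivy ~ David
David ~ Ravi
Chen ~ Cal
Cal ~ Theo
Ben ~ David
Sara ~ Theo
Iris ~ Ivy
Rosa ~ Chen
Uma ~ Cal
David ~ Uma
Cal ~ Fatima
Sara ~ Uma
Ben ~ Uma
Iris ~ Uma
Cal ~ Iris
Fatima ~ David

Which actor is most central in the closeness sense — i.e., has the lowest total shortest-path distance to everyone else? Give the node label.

Uma

Farness (sum of distances to all others) for each node — Ben:22, Cal:17, Chen:25, David:19, Fatima:21, Iris:20, Ivy:21, Ravi:29, Rosa:23, Sara:20, Theo:26, Uma:15.
The smallest farness is 15, for Uma, so Uma has the highest closeness.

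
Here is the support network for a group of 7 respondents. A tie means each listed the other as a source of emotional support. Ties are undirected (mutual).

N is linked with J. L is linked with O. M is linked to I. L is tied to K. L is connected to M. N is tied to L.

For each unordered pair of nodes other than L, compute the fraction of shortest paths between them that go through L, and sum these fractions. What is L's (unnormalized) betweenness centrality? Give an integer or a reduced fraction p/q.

Pairs whose geodesics pass through L — N–I: 1; N–O: 1; N–K: 1; N–M: 1; I–O: 1; I–J: 1; I–K: 1; O–J: 1; O–K: 1; O–M: 1; J–K: 1; J–M: 1; K–M: 1.
All other pairs contribute 0.
Summing the contributions gives betweenness(L) = 13.

13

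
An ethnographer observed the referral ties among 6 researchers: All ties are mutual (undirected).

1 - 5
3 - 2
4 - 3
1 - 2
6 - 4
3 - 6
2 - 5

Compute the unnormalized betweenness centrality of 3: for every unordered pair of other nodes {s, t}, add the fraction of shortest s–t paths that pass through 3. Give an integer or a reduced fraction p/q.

6

Pairs whose geodesics pass through 3 — 6–1: 1; 6–5: 1; 6–2: 1; 4–1: 1; 4–5: 1; 4–2: 1.
All other pairs contribute 0.
Summing the contributions gives betweenness(3) = 6.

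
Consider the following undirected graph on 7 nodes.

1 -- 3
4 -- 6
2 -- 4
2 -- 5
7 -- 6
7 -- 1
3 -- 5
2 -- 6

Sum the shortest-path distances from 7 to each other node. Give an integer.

11

Distances from 7: 1:1, 2:2, 3:2, 4:2, 5:3, 6:1.
Sum = 1 + 2 + 2 + 2 + 3 + 1 = 11.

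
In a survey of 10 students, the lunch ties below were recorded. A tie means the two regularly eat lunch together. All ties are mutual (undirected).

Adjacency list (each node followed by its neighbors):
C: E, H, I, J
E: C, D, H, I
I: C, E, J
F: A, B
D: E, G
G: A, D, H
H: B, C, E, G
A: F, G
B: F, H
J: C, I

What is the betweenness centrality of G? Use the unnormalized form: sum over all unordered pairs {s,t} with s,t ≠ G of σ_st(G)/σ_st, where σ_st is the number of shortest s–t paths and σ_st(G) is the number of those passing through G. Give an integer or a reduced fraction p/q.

Pairs whose geodesics pass through G — D–H: 1/2; D–B: 1/2; D–F: 1; D–A: 1; E–A: 2/2; I–A: 3/3; J–A: 1; C–A: 1; H–A: 1.
All other pairs contribute 0.
Summing the contributions gives betweenness(G) = 8.

8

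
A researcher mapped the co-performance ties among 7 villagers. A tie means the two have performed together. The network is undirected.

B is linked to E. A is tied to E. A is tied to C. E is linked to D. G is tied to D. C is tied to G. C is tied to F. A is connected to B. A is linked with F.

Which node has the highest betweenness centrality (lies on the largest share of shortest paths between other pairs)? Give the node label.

A

Unnormalized betweenness of each node: A:5, B:0, C:3, D:3/2, E:3, F:0, G:3/2.
A has the largest value, 5, making it the main broker — the node through which the most shortest paths run.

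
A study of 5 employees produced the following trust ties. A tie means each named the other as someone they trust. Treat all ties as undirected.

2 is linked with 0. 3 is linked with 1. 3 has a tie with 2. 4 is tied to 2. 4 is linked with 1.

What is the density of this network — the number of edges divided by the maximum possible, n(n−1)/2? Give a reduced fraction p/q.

There are 5 edges and 5 nodes, so the maximum possible is C(5,2) = 10.
Density = 5/10 = 1/2.

1/2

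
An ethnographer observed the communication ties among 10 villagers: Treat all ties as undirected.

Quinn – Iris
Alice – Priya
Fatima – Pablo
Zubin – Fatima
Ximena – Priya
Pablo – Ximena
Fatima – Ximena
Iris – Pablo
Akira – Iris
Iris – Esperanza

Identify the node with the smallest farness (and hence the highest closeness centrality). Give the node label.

Farness (sum of distances to all others) for each node — Akira:26, Alice:32, Esperanza:26, Fatima:19, Iris:18, Pablo:16, Priya:24, Quinn:26, Ximena:18, Zubin:27.
The smallest farness is 16, for Pablo, so Pablo has the highest closeness.

Pablo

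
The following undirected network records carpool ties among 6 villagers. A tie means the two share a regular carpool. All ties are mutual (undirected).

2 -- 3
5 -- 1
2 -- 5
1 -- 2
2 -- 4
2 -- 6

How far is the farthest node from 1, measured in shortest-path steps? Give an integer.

2

Distances from 1: 2:1, 3:2, 4:2, 5:1, 6:2.
The largest is 2 (to 6, 4, and 3), so the eccentricity of 1 is 2.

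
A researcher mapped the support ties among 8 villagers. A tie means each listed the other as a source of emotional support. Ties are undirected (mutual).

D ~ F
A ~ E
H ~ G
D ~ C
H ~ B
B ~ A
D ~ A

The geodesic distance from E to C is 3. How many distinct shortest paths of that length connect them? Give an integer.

The shortest distance is 3, and the only length-3 path is E–A–D–C. So there is exactly 1 shortest path.

1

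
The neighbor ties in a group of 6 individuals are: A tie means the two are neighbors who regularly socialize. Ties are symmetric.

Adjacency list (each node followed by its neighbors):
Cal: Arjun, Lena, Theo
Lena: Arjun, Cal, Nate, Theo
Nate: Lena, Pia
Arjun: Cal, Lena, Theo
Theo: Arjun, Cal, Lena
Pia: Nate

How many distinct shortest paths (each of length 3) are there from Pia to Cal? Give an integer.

1

The shortest distance is 3, and the only length-3 path is Pia–Nate–Lena–Cal. So there is exactly 1 shortest path.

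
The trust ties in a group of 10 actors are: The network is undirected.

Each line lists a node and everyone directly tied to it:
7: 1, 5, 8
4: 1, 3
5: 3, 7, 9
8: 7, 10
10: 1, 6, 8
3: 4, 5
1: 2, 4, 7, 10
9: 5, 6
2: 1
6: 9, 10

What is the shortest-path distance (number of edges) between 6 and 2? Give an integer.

One shortest route is 6 – 10 – 1 – 2, which uses 3 edges, and at distance 2 from 6 we only reach {1, 5, 8}, which does not include 2. So d(6,2) = 3.

3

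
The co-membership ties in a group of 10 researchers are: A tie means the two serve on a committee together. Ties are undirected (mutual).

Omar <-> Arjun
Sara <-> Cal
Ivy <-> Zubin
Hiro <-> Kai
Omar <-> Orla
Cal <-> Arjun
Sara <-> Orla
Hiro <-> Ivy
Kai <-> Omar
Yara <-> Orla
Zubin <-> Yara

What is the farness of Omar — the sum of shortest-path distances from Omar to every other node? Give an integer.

Distances from Omar: Arjun:1, Cal:2, Hiro:2, Ivy:3, Kai:1, Orla:1, Sara:2, Yara:2, Zubin:3.
Sum = 1 + 2 + 2 + 3 + 1 + 1 + 2 + 2 + 3 = 17.

17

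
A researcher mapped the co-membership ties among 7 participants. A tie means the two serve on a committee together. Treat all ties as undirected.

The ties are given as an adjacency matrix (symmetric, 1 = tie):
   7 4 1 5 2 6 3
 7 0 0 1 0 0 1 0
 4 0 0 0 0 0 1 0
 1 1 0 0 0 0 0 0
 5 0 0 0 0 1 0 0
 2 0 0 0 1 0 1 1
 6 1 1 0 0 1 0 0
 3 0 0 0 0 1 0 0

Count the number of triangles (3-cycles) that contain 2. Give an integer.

0

2's neighbors are 3, 5, and 6, but none of them are tied to each other, so no triangle contains 2.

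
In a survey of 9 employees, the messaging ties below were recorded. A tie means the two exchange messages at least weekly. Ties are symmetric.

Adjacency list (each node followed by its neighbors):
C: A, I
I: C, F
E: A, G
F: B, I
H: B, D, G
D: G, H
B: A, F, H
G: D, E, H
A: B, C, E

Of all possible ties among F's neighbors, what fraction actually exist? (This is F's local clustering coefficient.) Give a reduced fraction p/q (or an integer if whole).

0

F's neighbors: B and I (k = 2).
Possible neighbor pairs: C(2,2) = 1. Edges among them: none → e = 0.
Clustering(F) = 0/1.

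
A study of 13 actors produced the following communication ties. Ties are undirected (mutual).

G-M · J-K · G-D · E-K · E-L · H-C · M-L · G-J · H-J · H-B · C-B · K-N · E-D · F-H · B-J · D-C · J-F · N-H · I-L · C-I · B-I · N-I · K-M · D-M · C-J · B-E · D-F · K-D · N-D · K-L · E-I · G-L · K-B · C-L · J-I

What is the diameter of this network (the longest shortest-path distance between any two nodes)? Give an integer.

3

Eccentricity of each node (its greatest distance to any other): B:2, C:2, D:2, E:2, F:3, G:2, H:3, I:2, J:2, K:2, L:3, M:3, N:2.
The maximum eccentricity is 3, realized for instance by the pair M–H via M – K – J – H. So the diameter is 3.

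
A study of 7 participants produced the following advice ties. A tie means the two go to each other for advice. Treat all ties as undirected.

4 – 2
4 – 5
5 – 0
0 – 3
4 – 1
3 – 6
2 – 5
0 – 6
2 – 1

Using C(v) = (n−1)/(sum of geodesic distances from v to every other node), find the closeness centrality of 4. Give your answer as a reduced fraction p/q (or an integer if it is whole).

Distances from 4: 0:2, 1:1, 2:1, 3:3, 5:1, 6:3. Sum = 11.
n = 7, so closeness = 6/11.

6/11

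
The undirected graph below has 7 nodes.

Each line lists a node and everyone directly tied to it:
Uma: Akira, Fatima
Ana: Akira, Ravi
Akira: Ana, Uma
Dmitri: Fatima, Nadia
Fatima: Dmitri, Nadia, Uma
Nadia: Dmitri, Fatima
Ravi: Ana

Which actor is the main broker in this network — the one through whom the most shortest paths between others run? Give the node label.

Unnormalized betweenness of each node: Akira:8, Ana:5, Dmitri:0, Fatima:8, Nadia:0, Ravi:0, Uma:9.
Uma has the largest value, 9, making it the main broker — the node through which the most shortest paths run.

Uma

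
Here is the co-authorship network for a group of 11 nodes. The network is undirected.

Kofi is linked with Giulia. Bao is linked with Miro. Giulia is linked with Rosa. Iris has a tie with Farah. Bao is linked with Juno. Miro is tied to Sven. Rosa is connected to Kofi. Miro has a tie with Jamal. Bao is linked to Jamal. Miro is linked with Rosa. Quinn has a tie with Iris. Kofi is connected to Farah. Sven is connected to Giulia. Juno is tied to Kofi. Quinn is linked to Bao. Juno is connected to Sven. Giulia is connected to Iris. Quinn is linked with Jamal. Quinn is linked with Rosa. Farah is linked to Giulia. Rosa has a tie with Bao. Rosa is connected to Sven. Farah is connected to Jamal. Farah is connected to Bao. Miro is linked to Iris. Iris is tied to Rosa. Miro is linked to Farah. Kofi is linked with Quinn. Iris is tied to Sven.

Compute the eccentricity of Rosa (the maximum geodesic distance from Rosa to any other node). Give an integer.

2

Distances from Rosa: Bao:1, Farah:2, Giulia:1, Iris:1, Jamal:2, Juno:2, Kofi:1, Miro:1, Quinn:1, Sven:1.
The largest is 2 (to Juno, Farah, and Jamal), so the eccentricity of Rosa is 2.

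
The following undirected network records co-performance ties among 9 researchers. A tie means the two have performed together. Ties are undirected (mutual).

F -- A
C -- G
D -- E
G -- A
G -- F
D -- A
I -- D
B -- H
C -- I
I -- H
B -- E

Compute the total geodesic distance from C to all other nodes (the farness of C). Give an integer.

16

Distances from C: A:2, B:3, D:2, E:3, F:2, G:1, H:2, I:1.
Sum = 2 + 3 + 2 + 3 + 2 + 1 + 2 + 1 = 16.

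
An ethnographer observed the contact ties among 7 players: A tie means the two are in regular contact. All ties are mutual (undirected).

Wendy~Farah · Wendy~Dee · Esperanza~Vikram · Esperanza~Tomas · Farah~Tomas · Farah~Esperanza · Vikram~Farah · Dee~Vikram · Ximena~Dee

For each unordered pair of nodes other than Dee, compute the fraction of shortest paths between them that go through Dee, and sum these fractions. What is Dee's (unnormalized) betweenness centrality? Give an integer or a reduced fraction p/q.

11/2

Pairs whose geodesics pass through Dee — Tomas–Ximena: 3/3; Vikram–Wendy: 1/2; Vikram–Ximena: 1; Farah–Ximena: 2/2; Esperanza–Ximena: 1; Wendy–Ximena: 1.
All other pairs contribute 0.
Summing the contributions gives betweenness(Dee) = 11/2.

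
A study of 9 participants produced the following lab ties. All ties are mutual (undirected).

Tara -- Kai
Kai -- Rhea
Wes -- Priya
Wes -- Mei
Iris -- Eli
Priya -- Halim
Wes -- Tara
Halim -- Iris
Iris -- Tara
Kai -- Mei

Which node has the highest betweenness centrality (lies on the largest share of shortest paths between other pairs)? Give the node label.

Unnormalized betweenness of each node: Eli:0, Halim:2, Iris:10, Kai:17/2, Mei:2, Priya:2, Rhea:0, Tara:12, Wes:13/2.
Tara has the largest value, 12, making it the main broker — the node through which the most shortest paths run.

Tara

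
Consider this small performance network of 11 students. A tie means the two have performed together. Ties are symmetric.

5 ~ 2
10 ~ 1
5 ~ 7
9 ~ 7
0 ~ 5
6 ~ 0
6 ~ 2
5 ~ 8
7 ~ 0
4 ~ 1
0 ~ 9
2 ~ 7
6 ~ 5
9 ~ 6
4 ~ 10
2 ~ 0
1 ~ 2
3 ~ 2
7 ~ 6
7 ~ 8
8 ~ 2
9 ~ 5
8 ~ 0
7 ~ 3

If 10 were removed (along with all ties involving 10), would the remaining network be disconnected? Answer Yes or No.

Even without 10, every remaining node can still reach every other (the residual graph is connected), so 10 is not a cut vertex.

No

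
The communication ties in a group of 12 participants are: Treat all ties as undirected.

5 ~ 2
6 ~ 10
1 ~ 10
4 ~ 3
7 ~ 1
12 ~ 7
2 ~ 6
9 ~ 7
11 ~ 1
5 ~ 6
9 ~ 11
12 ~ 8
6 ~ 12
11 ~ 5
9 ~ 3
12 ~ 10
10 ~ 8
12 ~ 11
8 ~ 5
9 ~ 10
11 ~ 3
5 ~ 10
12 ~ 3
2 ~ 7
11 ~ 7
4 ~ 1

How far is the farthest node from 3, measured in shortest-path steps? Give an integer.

Distances from 3: 1:2, 2:3, 4:1, 5:2, 6:2, 7:2, 8:2, 9:1, 10:2, 11:1, 12:1.
The largest is 3 (to 2), so the eccentricity of 3 is 3.

3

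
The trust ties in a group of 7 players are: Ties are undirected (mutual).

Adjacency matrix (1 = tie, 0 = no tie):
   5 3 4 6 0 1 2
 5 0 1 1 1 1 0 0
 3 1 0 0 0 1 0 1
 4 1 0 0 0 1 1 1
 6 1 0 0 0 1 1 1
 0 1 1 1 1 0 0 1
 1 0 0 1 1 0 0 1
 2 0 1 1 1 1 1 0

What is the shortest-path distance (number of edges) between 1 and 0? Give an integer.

2

One shortest route is 1 – 4 – 0, which uses 2 edges, and 1 and 0 are not directly tied, so nothing shorter exists. So d(1,0) = 2.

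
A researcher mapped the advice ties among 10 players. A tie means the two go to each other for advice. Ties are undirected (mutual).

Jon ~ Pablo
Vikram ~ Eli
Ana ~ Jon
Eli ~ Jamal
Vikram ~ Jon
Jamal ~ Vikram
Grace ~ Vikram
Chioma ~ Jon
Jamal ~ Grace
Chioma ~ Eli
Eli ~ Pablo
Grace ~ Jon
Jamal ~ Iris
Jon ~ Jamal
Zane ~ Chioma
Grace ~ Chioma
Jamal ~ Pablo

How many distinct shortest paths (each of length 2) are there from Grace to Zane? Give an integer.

1

The shortest distance is 2, and the only length-2 path is Grace–Chioma–Zane. So there is exactly 1 shortest path.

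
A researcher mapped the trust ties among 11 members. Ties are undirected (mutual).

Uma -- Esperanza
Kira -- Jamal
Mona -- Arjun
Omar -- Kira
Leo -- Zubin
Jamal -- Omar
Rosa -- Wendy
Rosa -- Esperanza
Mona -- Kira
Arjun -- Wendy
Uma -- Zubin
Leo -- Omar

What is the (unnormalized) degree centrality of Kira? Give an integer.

3

Kira is directly tied to Jamal, Mona, and Omar. That is 3 neighbors, so the degree of Kira is 3.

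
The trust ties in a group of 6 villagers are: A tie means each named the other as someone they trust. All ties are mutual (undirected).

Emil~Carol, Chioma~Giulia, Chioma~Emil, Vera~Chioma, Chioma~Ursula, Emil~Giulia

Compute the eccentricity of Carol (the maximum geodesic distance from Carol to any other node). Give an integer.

3

Distances from Carol: Chioma:2, Emil:1, Giulia:2, Ursula:3, Vera:3.
The largest is 3 (to Ursula and Vera), so the eccentricity of Carol is 3.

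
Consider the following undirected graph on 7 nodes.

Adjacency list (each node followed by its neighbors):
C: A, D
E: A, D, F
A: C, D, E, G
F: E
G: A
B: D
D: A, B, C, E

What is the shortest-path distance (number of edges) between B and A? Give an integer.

One shortest route is B – D – A, which uses 2 edges, and B and A are not directly tied, so nothing shorter exists. So d(B,A) = 2.

2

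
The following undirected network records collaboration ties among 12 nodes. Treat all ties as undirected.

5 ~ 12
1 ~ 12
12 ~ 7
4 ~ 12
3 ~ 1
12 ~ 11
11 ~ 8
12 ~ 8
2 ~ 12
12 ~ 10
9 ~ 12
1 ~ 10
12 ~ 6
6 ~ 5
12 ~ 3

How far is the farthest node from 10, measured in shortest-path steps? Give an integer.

2

Distances from 10: 1:1, 2:2, 3:2, 4:2, 5:2, 6:2, 7:2, 8:2, 9:2, 11:2, 12:1.
The largest is 2 (to 6, 5, 11, 8, 4, 3, 7, 2, and 9), so the eccentricity of 10 is 2.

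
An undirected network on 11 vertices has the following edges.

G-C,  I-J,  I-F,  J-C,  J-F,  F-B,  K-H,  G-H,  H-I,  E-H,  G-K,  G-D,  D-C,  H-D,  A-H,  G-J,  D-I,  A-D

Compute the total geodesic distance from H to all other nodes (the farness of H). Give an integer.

15

Distances from H: A:1, B:3, C:2, D:1, E:1, F:2, G:1, I:1, J:2, K:1.
Sum = 1 + 3 + 2 + 1 + 1 + 2 + 1 + 1 + 2 + 1 = 15.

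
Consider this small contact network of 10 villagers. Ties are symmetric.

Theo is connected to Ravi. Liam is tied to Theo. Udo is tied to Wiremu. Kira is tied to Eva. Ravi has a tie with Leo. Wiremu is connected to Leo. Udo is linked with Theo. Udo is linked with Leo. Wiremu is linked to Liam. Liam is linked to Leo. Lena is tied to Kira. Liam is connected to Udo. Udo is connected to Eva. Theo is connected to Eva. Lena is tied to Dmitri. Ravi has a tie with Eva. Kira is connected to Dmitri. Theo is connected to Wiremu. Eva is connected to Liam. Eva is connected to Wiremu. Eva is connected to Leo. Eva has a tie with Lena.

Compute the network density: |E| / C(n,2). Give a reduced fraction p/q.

There are 22 edges and 10 nodes, so the maximum possible is C(10,2) = 45.
Density = 22/45.

22/45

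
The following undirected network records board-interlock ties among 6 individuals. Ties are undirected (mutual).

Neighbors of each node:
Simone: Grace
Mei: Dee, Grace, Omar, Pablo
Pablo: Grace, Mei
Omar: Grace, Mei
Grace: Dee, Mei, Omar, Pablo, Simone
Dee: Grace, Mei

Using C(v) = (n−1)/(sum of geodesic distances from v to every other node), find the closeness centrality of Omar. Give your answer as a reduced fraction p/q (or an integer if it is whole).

Distances from Omar: Dee:2, Grace:1, Mei:1, Pablo:2, Simone:2. Sum = 8.
n = 6, so closeness = 5/8.

5/8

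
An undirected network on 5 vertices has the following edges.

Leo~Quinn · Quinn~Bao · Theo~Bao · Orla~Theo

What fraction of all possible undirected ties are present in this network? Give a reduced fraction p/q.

There are 4 edges and 5 nodes, so the maximum possible is C(5,2) = 10.
Density = 4/10 = 2/5.

2/5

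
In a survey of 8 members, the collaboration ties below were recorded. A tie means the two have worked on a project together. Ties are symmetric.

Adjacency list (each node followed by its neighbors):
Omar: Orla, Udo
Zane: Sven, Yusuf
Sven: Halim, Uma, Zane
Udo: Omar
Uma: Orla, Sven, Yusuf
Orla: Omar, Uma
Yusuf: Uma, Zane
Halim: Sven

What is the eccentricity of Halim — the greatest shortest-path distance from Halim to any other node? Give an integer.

Distances from Halim: Omar:4, Orla:3, Sven:1, Udo:5, Uma:2, Yusuf:3, Zane:2.
The largest is 5 (to Udo), so the eccentricity of Halim is 5.

5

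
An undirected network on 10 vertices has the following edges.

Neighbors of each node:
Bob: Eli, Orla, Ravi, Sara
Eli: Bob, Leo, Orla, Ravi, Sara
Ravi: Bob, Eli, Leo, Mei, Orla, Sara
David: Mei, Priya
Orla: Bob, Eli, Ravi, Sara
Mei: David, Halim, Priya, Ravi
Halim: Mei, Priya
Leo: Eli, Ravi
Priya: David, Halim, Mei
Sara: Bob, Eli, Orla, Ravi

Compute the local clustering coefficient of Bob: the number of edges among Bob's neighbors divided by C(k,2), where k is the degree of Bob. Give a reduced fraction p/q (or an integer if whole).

Bob's neighbors: Eli, Orla, Ravi, and Sara (k = 4).
Possible neighbor pairs: C(4,2) = 6. Edges among them: Eli–Orla, Eli–Ravi, Eli–Sara, Orla–Ravi, Orla–Sara, Ravi–Sara → e = 6.
Clustering(Bob) = 6/6 = 1.

1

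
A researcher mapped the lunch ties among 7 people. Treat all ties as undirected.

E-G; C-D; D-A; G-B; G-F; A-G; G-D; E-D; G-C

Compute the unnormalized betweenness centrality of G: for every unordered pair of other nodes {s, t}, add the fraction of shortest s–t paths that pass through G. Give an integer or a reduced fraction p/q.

Pairs whose geodesics pass through G — B–D: 1; B–C: 1; B–F: 1; B–A: 1; B–E: 1; D–F: 1; C–F: 1; C–A: 1/2; C–E: 1/2; F–A: 1; F–E: 1; A–E: 1/2.
All other pairs contribute 0.
Summing the contributions gives betweenness(G) = 21/2.

21/2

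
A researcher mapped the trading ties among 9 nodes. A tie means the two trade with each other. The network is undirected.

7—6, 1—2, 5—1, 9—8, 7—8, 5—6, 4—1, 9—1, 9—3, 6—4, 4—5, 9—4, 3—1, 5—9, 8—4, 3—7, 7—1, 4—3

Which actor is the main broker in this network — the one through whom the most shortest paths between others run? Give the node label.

Unnormalized betweenness of each node: 1:101/12, 2:0, 3:7/12, 4:4, 5:7/6, 6:3/4, 7:8/3, 8:7/12, 9:11/6.
1 has the largest value, 101/12, making it the main broker — the node through which the most shortest paths run.

1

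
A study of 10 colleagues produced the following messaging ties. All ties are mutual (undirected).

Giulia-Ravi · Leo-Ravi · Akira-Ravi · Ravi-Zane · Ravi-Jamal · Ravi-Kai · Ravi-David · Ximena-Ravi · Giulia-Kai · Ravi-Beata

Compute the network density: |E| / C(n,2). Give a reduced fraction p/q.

There are 10 edges and 10 nodes, so the maximum possible is C(10,2) = 45.
Density = 10/45 = 2/9.

2/9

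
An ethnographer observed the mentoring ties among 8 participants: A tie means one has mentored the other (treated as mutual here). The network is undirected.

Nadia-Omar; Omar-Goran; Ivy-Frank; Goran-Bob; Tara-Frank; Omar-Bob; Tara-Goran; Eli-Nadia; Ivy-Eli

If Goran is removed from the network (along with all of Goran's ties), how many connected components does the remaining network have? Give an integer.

Goran's neighbors (Bob, Omar, and Tara) remain reachable from one another through other ties, so the rest of the network stays in one piece.

1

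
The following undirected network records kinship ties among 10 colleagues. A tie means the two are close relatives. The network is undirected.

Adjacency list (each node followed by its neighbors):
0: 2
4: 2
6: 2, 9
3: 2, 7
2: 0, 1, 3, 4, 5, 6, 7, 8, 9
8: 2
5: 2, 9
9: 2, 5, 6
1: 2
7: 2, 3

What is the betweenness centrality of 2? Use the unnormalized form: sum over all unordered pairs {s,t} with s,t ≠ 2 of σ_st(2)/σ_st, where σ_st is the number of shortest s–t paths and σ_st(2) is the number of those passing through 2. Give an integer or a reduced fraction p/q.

65/2

Pairs whose geodesics pass through 2 — 3–6: 1; 3–9: 1; 3–4: 1; 3–0: 1; 3–1: 1; 3–5: 1; 3–8: 1; 6–4: 1; 6–0: 1; 6–1: 1; 6–5: 1/2; 6–7: 1; 6–8: 1; 9–4: 1 … (+19 more pairs).
All other pairs contribute 0.
Summing the contributions gives betweenness(2) = 65/2.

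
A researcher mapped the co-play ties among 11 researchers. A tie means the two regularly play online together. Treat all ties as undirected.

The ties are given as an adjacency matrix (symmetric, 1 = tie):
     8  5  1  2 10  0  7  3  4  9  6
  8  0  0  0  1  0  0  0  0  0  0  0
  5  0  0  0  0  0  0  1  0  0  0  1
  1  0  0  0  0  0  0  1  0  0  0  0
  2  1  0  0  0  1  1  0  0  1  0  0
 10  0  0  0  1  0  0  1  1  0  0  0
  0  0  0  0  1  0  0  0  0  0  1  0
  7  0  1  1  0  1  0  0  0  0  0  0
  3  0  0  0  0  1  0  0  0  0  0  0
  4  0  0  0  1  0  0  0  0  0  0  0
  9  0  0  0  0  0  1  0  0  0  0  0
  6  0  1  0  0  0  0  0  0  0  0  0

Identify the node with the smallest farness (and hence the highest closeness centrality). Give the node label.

Farness (sum of distances to all others) for each node — 0:27, 1:31, 2:20, 3:28, 4:29, 5:29, 6:38, 7:22, 8:29, 9:36, 10:19.
The smallest farness is 19, for 10, so 10 has the highest closeness.

10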